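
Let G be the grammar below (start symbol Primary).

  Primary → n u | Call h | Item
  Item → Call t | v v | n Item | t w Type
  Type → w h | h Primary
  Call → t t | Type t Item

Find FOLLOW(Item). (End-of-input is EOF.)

{ EOF, h, t }

In Primary → Item: Item is at the end, add FOLLOW(Primary) = { EOF, h, t }.
In Item → n Item: Item is at the end, add FOLLOW(Item) = { EOF, h, t }.
In Call → Type t Item: Item is at the end, add FOLLOW(Call) = { h, t }.
Union: FOLLOW(Item) = { EOF, h, t }.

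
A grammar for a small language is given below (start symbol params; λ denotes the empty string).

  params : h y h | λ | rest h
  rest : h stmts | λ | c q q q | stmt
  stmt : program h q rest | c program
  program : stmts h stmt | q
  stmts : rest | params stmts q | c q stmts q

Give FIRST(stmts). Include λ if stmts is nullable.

{ c, h, q, λ }

From stmts : rest: add FIRST(rest) = { c, h, q, λ } (including λ since rest is nullable).
From stmts : params stmts q: params, stmts nullable, take FIRST(params) ∪ FIRST(stmts) ∪ {q} = { c, h, q }.
stmts : c q stmts q contributes {c}.
Union: FIRST(stmts) = { c, h, q, λ }.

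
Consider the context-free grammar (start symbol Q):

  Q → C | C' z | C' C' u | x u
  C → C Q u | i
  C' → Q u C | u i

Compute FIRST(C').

From C' → Q u C: add FIRST(Q) = { i, u, x }.
C' → u i contributes {u}.
Union: FIRST(C') = { i, u, x }.

{ i, u, x }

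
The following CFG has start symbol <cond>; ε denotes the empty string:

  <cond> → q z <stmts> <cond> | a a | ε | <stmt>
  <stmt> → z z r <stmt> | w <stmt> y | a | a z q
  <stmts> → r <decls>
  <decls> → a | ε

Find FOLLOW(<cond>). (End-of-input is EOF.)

<cond> is the start symbol, so EOF ∈ FOLLOW(<cond>).
In <cond> → q z <stmts> <cond>: <cond> is at the end, add FOLLOW(<cond>) = { EOF }.
Union: FOLLOW(<cond>) = { EOF }.

{ EOF }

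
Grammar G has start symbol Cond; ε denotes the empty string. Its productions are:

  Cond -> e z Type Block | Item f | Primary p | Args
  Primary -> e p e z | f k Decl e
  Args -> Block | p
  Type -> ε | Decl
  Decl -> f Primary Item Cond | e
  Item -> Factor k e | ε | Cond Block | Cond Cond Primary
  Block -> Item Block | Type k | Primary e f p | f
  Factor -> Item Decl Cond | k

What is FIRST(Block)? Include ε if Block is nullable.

From Block -> Item Block: Item nullable, take FIRST(Item) ∪ FIRST(Block) = { e, f, k, p }.
From Block -> Type k: Type nullable, take FIRST(Type) ∪ {k} = { e, f, k }.
From Block -> Primary e f p: add FIRST(Primary) = { e, f }.
Block -> f contributes {f}.
Union: FIRST(Block) = { e, f, k, p }.

{ e, f, k, p }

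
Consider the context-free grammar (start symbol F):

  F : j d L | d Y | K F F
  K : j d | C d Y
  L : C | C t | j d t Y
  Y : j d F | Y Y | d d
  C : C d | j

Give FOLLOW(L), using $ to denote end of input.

In F : j d L: L is at the end, add FOLLOW(F) = { $, d, j }.
Union: FOLLOW(L) = { $, d, j }.

{ $, d, j }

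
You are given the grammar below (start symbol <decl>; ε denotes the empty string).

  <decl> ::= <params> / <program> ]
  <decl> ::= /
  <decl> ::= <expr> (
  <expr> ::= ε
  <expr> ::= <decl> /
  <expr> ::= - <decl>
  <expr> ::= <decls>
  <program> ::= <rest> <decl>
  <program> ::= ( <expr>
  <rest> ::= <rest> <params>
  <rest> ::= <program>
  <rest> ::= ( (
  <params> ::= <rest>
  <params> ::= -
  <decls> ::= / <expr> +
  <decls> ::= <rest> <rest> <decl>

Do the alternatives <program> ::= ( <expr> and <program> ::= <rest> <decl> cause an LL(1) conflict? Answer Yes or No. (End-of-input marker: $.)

FIRST(( <expr>) = { ( } and FIRST(<rest> <decl>) = { ( }.
Both contain (, so the two alternatives are not disjoint — LL(1) conflict.

Yes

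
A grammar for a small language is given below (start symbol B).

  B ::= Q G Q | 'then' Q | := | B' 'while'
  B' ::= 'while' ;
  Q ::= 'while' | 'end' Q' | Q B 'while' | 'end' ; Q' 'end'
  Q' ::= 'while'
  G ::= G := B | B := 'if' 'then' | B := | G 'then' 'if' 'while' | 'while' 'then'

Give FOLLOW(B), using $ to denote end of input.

{ $, 'end', 'then', 'while', := }

B is the start symbol, so $ ∈ FOLLOW(B).
In Q ::= Q B 'while': add FIRST('while') = { 'while' }.
In G ::= G := B: B is at the end, add FOLLOW(G) = { 'end', 'then', 'while', := }.
In G ::= B := 'if' 'then': add FIRST(:= 'if' 'then') = { := }.
In G ::= B :=: add FIRST(:=) = { := }.
Union: FOLLOW(B) = { $, 'end', 'then', 'while', := }.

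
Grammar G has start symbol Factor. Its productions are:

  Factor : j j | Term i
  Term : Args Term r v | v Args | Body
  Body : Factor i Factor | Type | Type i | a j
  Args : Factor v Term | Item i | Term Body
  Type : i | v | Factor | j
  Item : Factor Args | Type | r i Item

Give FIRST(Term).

{ a, i, j, r, v }

From Term : Args Term r v: add FIRST(Args) = { a, i, j, r, v }.
Term : v Args contributes {v}.
From Term : Body: add FIRST(Body) = { a, i, j, r, v }.
Union: FIRST(Term) = { a, i, j, r, v }.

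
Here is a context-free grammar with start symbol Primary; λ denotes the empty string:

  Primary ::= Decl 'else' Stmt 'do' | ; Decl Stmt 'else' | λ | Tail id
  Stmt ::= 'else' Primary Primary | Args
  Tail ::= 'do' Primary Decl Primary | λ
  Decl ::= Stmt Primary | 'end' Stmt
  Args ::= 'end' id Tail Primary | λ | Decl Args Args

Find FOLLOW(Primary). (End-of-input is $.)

Primary is the start symbol, so $ ∈ FOLLOW(Primary).
In Stmt ::= 'else' Primary Primary: add FIRST(Primary)\{λ} = { 'do', 'else', 'end', ;, id }.
  Since Primary is nullable, also add FOLLOW(Stmt) = { 'do', 'else', 'end', ;, id }.
In Stmt ::= 'else' Primary Primary: Primary is at the end, add FOLLOW(Stmt) = { 'do', 'else', 'end', ;, id }.
In Tail ::= 'do' Primary Decl Primary: add FIRST(Decl Primary)\{λ} = { 'do', 'else', 'end', ;, id }.
  Since Decl Primary is nullable, also add FOLLOW(Tail) = { 'do', 'else', 'end', ;, id }.
In Tail ::= 'do' Primary Decl Primary: Primary is at the end, add FOLLOW(Tail) = { 'do', 'else', 'end', ;, id }.
In Decl ::= Stmt Primary: Primary is at the end, add FOLLOW(Decl) = { 'do', 'else', 'end', ;, id }.
In Args ::= 'end' id Tail Primary: Primary is at the end, add FOLLOW(Args) = { 'do', 'else', 'end', ;, id }.
Union: FOLLOW(Primary) = { $, 'do', 'else', 'end', ;, id }.

{ $, 'do', 'else', 'end', ;, id }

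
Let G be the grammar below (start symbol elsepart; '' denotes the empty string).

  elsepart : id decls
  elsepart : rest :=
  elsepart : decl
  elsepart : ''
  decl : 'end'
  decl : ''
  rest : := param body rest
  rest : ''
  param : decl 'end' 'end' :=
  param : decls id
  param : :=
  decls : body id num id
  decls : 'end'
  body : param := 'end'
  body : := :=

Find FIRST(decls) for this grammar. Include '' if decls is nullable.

{ 'end', := }

From decls : body id num id: add FIRST(body) = { 'end', := }.
decls : 'end' contributes {'end'}.
Union: FIRST(decls) = { 'end', := }.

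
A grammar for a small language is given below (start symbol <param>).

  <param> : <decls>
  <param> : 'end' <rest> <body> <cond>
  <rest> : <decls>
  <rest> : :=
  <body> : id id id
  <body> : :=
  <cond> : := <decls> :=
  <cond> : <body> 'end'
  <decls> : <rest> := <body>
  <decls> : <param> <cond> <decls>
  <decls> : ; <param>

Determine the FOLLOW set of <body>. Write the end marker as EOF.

{ EOF, 'end', :=, id }

In <param> : 'end' <rest> <body> <cond>: add FIRST(<cond>) = { :=, id }.
In <cond> : <body> 'end': add FIRST('end') = { 'end' }.
In <decls> : <rest> := <body>: <body> is at the end, add FOLLOW(<decls>) = { EOF, :=, id }.
Union: FOLLOW(<body>) = { EOF, 'end', :=, id }.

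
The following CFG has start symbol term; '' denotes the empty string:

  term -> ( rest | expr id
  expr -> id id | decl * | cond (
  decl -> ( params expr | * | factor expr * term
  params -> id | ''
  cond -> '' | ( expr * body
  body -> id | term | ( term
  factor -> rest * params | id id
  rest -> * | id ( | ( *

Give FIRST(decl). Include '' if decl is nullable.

{ (, *, id }

decl -> ( params expr contributes {(}.
decl -> * contributes {*}.
From decl -> factor expr * term: add FIRST(factor) = { (, *, id }.
Union: FIRST(decl) = { (, *, id }.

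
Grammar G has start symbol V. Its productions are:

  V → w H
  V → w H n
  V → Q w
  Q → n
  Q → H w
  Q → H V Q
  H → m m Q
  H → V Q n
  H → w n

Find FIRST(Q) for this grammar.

Q → n contributes {n}.
From Q → H w: add FIRST(H) = { m, n, w }.
From Q → H V Q: add FIRST(H) = { m, n, w }.
Union: FIRST(Q) = { m, n, w }.

{ m, n, w }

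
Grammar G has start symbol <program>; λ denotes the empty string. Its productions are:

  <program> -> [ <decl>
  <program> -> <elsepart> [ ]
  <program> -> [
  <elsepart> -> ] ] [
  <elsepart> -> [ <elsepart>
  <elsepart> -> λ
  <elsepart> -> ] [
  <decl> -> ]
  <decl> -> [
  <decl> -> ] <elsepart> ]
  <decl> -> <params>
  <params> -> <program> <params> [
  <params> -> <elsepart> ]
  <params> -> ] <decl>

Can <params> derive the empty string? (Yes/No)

Nullable nonterminals: <elsepart>.
No production of <params> has an RHS whose symbols are all nullable, so <params> is not nullable.

No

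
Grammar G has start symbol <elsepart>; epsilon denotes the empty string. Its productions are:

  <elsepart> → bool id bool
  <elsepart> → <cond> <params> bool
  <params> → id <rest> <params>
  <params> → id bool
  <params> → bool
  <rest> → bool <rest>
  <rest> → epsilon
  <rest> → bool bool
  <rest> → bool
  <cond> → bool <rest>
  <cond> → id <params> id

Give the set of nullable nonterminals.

Directly nullable (have an epsilon-production): <rest>.
No other nonterminal has a production whose RHS symbols are all nullable.

{ <rest> }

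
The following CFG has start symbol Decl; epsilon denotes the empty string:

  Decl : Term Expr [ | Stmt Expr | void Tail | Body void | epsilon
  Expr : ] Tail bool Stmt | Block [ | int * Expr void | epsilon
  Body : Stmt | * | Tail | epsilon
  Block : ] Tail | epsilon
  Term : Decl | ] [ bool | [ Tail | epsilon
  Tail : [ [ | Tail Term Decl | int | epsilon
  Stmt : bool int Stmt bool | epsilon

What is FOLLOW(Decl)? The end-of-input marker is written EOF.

{ EOF, *, [, ], bool, int, void }

Decl is the start symbol, so EOF ∈ FOLLOW(Decl).
In Term : Decl: Decl is at the end, add FOLLOW(Term) = { EOF, *, [, ], bool, int, void }.
In Tail : Tail Term Decl: Decl is at the end, add FOLLOW(Tail) = { EOF, *, [, ], bool, int, void }.
Union: FOLLOW(Decl) = { EOF, *, [, ], bool, int, void }.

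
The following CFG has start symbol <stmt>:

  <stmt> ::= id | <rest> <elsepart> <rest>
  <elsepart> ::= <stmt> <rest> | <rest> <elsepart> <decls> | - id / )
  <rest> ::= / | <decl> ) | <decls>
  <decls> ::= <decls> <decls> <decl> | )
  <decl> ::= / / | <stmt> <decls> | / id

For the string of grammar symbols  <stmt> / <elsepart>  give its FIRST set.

{ ), /, id }

Add FIRST(<stmt>) = { ), /, id }; <stmt> is not nullable, stop.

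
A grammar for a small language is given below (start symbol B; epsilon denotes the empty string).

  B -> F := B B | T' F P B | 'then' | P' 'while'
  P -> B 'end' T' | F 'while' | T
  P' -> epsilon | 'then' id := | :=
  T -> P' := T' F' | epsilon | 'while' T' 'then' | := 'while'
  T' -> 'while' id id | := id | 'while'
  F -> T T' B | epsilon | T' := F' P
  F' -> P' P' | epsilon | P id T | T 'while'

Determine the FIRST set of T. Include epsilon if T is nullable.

From T -> P' := T' F': P' nullable, take FIRST(P') ∪ {:=} = { 'then', := }.
T -> epsilon contributes epsilon.
T -> 'while' T' 'then' contributes {'while'}.
T -> := 'while' contributes {:=}.
Union: FIRST(T) = { 'then', 'while', :=, epsilon }.

{ 'then', 'while', :=, epsilon }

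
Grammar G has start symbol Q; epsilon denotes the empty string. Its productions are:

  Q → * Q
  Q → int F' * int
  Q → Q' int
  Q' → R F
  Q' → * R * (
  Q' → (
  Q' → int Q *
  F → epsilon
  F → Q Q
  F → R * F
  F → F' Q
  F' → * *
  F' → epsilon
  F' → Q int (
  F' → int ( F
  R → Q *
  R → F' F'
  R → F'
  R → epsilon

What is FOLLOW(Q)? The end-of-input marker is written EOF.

{ EOF, (, *, int }

Q is the start symbol, so EOF ∈ FOLLOW(Q).
In Q → * Q: Q is at the end, add FOLLOW(Q) = { EOF, (, *, int }.
In Q' → int Q *: add FIRST(*) = { * }.
In F → Q Q: add FIRST(Q) = { (, *, int }.
In F → Q Q: Q is at the end, add FOLLOW(F) = { (, *, int }.
In F → F' Q: Q is at the end, add FOLLOW(F) = { (, *, int }.
In F' → Q int (: add FIRST(int () = { int }.
In R → Q *: add FIRST(*) = { * }.
Union: FOLLOW(Q) = { EOF, (, *, int }.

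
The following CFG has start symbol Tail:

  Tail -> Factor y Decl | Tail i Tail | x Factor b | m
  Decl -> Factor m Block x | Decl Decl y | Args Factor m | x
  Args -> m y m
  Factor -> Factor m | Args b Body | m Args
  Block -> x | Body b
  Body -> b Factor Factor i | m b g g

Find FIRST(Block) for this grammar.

{ b, m, x }

Block -> x contributes {x}.
From Block -> Body b: add FIRST(Body) = { b, m }.
Union: FIRST(Block) = { b, m, x }.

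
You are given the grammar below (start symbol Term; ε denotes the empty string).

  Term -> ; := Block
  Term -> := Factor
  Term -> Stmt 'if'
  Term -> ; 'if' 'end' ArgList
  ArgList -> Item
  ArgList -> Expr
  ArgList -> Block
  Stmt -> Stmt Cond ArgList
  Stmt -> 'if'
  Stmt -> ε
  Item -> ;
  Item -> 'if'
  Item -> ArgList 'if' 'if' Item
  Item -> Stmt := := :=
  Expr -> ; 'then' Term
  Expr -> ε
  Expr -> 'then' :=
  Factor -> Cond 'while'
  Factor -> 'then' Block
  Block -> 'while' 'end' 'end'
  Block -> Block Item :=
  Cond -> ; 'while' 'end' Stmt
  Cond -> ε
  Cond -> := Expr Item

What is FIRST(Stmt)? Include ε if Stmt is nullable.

From Stmt -> Stmt Cond ArgList: Stmt, Cond, ArgList nullable, take FIRST(Stmt) ∪ FIRST(Cond) ∪ FIRST(ArgList) = { 'if', 'then', 'while', :=, ; }; also ε since the whole RHS is nullable.
Stmt -> 'if' contributes {'if'}.
Stmt -> ε contributes ε.
Union: FIRST(Stmt) = { 'if', 'then', 'while', :=, ;, ε }.

{ 'if', 'then', 'while', :=, ;, ε }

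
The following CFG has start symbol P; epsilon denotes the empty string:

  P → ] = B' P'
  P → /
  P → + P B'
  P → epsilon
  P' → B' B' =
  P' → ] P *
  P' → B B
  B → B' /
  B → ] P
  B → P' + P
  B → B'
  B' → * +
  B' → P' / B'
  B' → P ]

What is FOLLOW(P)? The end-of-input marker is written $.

{ $, *, +, /, ] }

P is the start symbol, so $ ∈ FOLLOW(P).
In P → + P B': add FIRST(B') = { *, +, /, ] }.
In P' → ] P *: add FIRST(*) = { * }.
In B → ] P: P is at the end, add FOLLOW(B) = { $, *, +, /, ] }.
In B → P' + P: P is at the end, add FOLLOW(B) = { $, *, +, /, ] }.
In B' → P ]: add FIRST(]) = { ] }.
Union: FOLLOW(P) = { $, *, +, /, ] }.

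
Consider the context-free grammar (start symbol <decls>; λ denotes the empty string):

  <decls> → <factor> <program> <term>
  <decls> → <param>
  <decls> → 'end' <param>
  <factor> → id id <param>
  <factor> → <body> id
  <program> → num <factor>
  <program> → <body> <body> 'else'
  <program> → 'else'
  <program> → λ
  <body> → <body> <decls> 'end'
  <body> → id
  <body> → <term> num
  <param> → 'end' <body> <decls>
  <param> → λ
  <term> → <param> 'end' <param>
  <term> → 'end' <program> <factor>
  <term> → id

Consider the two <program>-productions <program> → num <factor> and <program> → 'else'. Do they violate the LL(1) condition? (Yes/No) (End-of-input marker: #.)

FIRST(num <factor>) = { num } and FIRST('else') = { 'else' }.
The FIRST sets are disjoint and neither alternative is nullable — no conflict.

No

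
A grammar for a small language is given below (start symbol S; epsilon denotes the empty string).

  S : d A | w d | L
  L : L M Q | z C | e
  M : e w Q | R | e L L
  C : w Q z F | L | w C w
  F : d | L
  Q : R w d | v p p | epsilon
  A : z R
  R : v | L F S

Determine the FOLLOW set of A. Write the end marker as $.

{ $, d, e, v, w, z }

In S : d A: A is at the end, add FOLLOW(S) = { $, d, e, v, w, z }.
Union: FOLLOW(A) = { $, d, e, v, w, z }.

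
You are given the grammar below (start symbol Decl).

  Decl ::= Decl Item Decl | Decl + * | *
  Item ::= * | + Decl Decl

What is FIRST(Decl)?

{ * }

From Decl ::= Decl Item Decl: add FIRST(Decl) = { * }.
From Decl ::= Decl + *: add FIRST(Decl) = { * }.
Decl ::= * contributes {*}.
Union: FIRST(Decl) = { * }.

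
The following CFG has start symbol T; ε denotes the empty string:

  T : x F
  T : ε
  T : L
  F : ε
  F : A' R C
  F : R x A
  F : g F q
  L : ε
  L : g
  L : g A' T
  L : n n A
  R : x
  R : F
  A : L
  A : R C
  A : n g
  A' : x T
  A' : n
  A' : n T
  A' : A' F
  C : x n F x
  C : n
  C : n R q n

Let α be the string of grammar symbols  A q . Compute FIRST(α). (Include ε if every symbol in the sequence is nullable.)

{ g, n, q, x }

Add FIRST(A)\{ε} = { g, n, x }; A is nullable, continue.
q is a terminal; add {q} and stop.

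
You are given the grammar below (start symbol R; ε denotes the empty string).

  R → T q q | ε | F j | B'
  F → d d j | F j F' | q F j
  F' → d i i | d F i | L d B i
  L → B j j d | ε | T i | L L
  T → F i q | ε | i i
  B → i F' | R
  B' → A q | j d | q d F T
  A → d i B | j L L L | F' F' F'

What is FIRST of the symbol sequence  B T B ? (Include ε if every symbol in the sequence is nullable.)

Add FIRST(B)\{ε} = { d, i, j, q }; B is nullable, continue.
Add FIRST(T)\{ε} = { d, i, q }; T is nullable, continue.
Add FIRST(B)\{ε} = { d, i, j, q }; B is nullable, continue.
Every symbol is nullable, so include ε.

{ d, i, j, q, ε }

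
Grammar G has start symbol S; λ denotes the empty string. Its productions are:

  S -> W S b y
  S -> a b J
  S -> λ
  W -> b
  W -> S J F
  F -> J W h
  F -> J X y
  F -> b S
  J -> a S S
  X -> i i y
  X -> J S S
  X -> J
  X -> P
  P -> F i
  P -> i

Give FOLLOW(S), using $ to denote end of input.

{ $, a, b, h, i, y }

S is the start symbol, so $ ∈ FOLLOW(S).
In S -> W S b y: add FIRST(b y) = { b }.
In W -> S J F: add FIRST(J F) = { a }.
In F -> b S: S is at the end, add FOLLOW(F) = { a, b, h, i }.
In J -> a S S: add FIRST(S)\{λ} = { a, b }.
  Since S is nullable, also add FOLLOW(J) = { $, a, b, h, i, y }.
In J -> a S S: S is at the end, add FOLLOW(J) = { $, a, b, h, i, y }.
In X -> J S S: add FIRST(S)\{λ} = { a, b }.
  Since S is nullable, also add FOLLOW(X) = { y }.
In X -> J S S: S is at the end, add FOLLOW(X) = { y }.
Union: FOLLOW(S) = { $, a, b, h, i, y }.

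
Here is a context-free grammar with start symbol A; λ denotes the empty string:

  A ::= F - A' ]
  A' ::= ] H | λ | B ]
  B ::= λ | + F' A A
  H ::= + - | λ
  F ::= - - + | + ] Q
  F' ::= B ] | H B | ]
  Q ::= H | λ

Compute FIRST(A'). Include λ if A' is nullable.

{ +, ], λ }

A' ::= ] H contributes {]}.
A' ::= λ contributes λ.
From A' ::= B ]: B nullable, take FIRST(B) ∪ {]} = { +, ] }.
Union: FIRST(A') = { +, ], λ }.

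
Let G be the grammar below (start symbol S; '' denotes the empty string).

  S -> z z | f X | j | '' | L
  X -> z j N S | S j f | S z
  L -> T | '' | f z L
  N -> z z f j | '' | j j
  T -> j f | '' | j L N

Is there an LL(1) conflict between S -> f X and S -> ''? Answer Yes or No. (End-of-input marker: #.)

FIRST(f X) = { f } and FIRST('') = { '' }.
The second is nullable but FOLLOW(S) = { #, j, z } is disjoint from FIRST of the first.

No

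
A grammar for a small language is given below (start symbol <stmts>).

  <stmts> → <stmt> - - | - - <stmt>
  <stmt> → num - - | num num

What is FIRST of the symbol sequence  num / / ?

num is a terminal; add {num} and stop.

{ num }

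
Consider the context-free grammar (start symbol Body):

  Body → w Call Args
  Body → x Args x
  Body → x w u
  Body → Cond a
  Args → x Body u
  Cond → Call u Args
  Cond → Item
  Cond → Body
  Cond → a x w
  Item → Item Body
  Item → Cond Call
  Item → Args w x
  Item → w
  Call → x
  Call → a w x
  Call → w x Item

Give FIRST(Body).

Body → w Call Args contributes {w}.
Body → x Args x contributes {x}.
Body → x w u contributes {x}.
From Body → Cond a: add FIRST(Cond) = { a, w, x }.
Union: FIRST(Body) = { a, w, x }.

{ a, w, x }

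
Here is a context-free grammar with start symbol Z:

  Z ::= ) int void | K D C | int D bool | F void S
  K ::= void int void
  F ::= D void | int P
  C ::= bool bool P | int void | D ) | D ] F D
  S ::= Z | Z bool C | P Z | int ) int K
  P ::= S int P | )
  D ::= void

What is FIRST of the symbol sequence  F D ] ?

{ int, void }

Add FIRST(F) = { int, void }; F is not nullable, stop.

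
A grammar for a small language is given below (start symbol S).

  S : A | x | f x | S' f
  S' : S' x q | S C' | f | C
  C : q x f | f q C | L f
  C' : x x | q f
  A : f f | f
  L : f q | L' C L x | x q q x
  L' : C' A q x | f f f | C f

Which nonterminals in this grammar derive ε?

{ } (none)

No nonterminal has an empty production or an RHS whose symbols are all nullable.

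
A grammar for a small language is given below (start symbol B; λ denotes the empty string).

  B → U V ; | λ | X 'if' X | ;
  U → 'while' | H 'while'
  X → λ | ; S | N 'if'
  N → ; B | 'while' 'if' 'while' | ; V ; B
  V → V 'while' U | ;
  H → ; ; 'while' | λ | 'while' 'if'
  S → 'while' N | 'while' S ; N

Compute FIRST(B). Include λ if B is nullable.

{ 'if', 'while', ;, λ }

From B → U V ;: add FIRST(U) = { 'while', ; }.
B → λ contributes λ.
From B → X 'if' X: X nullable, take FIRST(X) ∪ {'if'} = { 'if', 'while', ; }.
B → ; contributes {;}.
Union: FIRST(B) = { 'if', 'while', ;, λ }.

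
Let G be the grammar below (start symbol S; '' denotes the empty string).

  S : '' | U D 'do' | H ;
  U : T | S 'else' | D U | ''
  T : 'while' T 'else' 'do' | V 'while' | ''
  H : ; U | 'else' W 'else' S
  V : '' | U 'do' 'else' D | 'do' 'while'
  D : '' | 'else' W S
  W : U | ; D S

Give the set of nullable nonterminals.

{ D, S, T, U, V, W }

Directly nullable (have an ''-production): S, U, T, V, D.
W : U with every symbol nullable, so W is nullable.
No other nonterminal has a production whose RHS symbols are all nullable.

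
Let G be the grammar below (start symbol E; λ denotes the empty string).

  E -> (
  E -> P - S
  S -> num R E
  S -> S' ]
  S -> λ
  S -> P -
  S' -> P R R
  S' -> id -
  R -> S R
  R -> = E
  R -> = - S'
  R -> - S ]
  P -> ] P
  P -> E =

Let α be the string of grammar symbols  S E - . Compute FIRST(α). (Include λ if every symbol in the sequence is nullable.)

Add FIRST(S)\{λ} = { (, ], id, num }; S is nullable, continue.
Add FIRST(E) = { (, ] }; E is not nullable, stop.

{ (, ], id, num }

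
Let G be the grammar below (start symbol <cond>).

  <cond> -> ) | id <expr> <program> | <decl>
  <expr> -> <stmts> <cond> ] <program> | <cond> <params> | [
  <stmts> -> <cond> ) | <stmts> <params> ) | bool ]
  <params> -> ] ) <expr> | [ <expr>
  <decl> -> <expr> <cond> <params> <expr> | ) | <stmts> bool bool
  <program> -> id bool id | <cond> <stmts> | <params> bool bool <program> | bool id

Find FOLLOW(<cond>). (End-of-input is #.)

{ #, ), [, ], bool, id }

<cond> is the start symbol, so # ∈ FOLLOW(<cond>).
In <expr> -> <stmts> <cond> ] <program>: add FIRST(] <program>) = { ] }.
In <expr> -> <cond> <params>: add FIRST(<params>) = { [, ] }.
In <stmts> -> <cond> ): add FIRST()) = { ) }.
In <decl> -> <expr> <cond> <params> <expr>: add FIRST(<params> <expr>) = { [, ] }.
In <program> -> <cond> <stmts>: add FIRST(<stmts>) = { ), [, bool, id }.
Union: FOLLOW(<cond>) = { #, ), [, ], bool, id }.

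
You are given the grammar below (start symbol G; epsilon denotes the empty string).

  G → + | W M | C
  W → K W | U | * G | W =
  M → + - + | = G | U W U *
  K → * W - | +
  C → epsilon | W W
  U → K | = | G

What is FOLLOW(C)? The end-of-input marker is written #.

{ #, *, +, -, = }

In G → C: C is at the end, add FOLLOW(G) = { #, *, +, -, = }.
Union: FOLLOW(C) = { #, *, +, -, = }.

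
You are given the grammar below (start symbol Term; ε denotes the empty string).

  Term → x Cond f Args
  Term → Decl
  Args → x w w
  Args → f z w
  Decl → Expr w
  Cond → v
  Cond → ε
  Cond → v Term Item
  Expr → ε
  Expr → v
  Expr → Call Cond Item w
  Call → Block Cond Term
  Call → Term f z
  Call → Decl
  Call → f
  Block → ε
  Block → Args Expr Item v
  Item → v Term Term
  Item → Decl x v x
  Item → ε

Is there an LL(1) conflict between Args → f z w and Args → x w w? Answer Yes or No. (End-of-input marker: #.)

FIRST(f z w) = { f } and FIRST(x w w) = { x }.
The FIRST sets are disjoint and neither alternative is nullable — no conflict.

No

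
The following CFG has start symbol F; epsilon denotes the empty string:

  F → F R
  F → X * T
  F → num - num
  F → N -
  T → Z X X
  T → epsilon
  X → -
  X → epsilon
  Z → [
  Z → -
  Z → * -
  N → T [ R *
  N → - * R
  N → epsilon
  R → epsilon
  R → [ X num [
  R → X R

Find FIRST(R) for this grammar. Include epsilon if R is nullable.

{ -, [, epsilon }

R → epsilon contributes epsilon.
R → [ X num [ contributes {[}.
From R → X R: X, R nullable, take FIRST(X) ∪ FIRST(R) = { -, [ }; also epsilon since the whole RHS is nullable.
Union: FIRST(R) = { -, [, epsilon }.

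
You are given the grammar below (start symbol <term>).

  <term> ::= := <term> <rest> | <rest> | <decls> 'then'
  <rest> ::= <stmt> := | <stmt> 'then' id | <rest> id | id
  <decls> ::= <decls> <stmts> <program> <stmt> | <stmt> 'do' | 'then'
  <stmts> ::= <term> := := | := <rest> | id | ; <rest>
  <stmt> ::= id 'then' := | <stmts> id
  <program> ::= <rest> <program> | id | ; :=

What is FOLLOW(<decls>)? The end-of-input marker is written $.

In <term> ::= <decls> 'then': add FIRST('then') = { 'then' }.
In <decls> ::= <decls> <stmts> <program> <stmt>: add FIRST(<stmts> <program> <stmt>) = { 'then', :=, ;, id }.
Union: FOLLOW(<decls>) = { 'then', :=, ;, id }.

{ 'then', :=, ;, id }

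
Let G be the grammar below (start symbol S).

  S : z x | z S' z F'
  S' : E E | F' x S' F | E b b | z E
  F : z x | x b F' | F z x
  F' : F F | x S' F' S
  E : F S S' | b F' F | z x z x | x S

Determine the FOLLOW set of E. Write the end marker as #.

In S' : E E: add FIRST(E) = { b, x, z }.
In S' : E E: E is at the end, add FOLLOW(S') = { b, x, z }.
In S' : E b b: add FIRST(b b) = { b }.
In S' : z E: E is at the end, add FOLLOW(S') = { b, x, z }.
Union: FOLLOW(E) = { b, x, z }.

{ b, x, z }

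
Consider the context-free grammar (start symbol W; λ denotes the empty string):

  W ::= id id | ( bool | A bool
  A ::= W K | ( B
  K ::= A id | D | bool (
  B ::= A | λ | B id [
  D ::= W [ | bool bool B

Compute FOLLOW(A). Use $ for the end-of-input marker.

{ bool, id }

In W ::= A bool: add FIRST(bool) = { bool }.
In K ::= A id: add FIRST(id) = { id }.
In B ::= A: A is at the end, add FOLLOW(B) = { bool, id }.
Union: FOLLOW(A) = { bool, id }.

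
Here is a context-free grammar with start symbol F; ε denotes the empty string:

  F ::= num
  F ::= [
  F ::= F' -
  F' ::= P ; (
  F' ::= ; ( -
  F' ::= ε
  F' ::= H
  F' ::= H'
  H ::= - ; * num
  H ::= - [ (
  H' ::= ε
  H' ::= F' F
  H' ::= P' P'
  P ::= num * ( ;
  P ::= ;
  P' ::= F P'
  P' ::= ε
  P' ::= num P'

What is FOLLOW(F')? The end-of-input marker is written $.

In F ::= F' -: add FIRST(-) = { - }.
In H' ::= F' F: add FIRST(F) = { -, ;, [, num }.
Union: FOLLOW(F') = { -, ;, [, num }.

{ -, ;, [, num }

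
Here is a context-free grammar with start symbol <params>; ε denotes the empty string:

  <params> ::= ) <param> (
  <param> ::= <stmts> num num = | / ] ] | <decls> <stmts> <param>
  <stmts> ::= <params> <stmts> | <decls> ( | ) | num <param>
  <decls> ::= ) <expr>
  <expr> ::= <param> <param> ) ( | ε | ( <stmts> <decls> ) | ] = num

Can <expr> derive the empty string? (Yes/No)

Yes

<expr> has an ε-production, so <expr> ⇒ ε.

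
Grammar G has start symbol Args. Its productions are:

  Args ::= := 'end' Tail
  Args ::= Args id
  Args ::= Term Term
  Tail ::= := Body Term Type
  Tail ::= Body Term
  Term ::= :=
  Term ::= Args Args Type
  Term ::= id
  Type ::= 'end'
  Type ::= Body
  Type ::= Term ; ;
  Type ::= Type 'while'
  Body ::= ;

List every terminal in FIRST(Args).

Args ::= := 'end' Tail contributes {:=}.
From Args ::= Args id: add FIRST(Args) = { :=, id }.
From Args ::= Term Term: add FIRST(Term) = { :=, id }.
Union: FIRST(Args) = { :=, id }.

{ :=, id }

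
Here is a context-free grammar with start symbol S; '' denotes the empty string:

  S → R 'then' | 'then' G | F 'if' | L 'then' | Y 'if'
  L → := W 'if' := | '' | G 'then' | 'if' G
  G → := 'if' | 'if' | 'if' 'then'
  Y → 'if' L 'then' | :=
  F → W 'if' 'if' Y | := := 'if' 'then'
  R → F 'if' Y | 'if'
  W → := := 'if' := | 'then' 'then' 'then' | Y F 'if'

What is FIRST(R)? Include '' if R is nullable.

From R → F 'if' Y: add FIRST(F) = { 'if', 'then', := }.
R → 'if' contributes {'if'}.
Union: FIRST(R) = { 'if', 'then', := }.

{ 'if', 'then', := }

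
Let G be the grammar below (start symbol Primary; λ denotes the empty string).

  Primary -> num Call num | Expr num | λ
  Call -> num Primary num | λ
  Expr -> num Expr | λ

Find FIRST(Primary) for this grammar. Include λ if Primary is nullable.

{ num, λ }

Primary -> num Call num contributes {num}.
From Primary -> Expr num: Expr nullable, take FIRST(Expr) ∪ {num} = { num }.
Primary -> λ contributes λ.
Union: FIRST(Primary) = { num, λ }.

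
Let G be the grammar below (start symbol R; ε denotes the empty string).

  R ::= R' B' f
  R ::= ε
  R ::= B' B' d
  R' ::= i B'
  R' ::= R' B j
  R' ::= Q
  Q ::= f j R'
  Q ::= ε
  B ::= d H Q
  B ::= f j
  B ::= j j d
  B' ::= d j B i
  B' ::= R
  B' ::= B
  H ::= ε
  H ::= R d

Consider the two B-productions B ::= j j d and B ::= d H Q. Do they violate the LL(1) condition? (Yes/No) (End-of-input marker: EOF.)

FIRST(j j d) = { j } and FIRST(d H Q) = { d }.
The FIRST sets are disjoint and neither alternative is nullable — no conflict.

No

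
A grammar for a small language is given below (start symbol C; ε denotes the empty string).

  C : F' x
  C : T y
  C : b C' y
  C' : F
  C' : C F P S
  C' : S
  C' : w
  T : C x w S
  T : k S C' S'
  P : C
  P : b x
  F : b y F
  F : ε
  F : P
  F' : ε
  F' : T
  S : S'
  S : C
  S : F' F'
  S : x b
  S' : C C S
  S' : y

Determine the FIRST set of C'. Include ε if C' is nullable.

{ b, k, w, x, y, ε }

From C' : F: add FIRST(F) = { b, k, x, ε } (including ε since F is nullable).
From C' : C F P S: add FIRST(C) = { b, k, x }.
From C' : S: add FIRST(S) = { b, k, x, y, ε } (including ε since S is nullable).
C' : w contributes {w}.
Union: FIRST(C') = { b, k, w, x, y, ε }.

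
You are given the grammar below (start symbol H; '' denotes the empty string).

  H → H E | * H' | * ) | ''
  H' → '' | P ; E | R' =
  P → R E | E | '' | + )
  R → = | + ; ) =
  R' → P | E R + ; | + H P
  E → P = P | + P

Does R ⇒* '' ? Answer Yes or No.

No

Nullable nonterminals: H, H', P, R'.
No production of R has an RHS whose symbols are all nullable, so R is not nullable.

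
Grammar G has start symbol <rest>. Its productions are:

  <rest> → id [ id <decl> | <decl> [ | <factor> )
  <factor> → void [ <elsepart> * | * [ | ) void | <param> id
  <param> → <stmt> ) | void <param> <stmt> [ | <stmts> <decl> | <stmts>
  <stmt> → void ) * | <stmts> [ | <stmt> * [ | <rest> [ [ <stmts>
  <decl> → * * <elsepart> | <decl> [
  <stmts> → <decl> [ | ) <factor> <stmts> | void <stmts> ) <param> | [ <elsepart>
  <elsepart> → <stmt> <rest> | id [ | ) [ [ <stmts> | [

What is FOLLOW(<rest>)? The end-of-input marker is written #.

<rest> is the start symbol, so # ∈ FOLLOW(<rest>).
In <stmt> → <rest> [ [ <stmts>: add FIRST([ [ <stmts>) = { [ }.
In <elsepart> → <stmt> <rest>: <rest> is at the end, add FOLLOW(<elsepart>) = { #, ), *, [, id, void }.
Union: FOLLOW(<rest>) = { #, ), *, [, id, void }.

{ #, ), *, [, id, void }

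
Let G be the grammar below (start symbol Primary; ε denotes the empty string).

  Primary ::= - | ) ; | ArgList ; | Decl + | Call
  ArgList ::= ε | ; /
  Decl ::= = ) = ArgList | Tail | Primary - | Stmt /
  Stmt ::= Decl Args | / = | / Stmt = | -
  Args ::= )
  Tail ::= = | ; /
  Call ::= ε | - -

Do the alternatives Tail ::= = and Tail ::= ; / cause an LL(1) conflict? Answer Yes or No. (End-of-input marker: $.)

No

FIRST(=) = { = } and FIRST(; /) = { ; }.
The FIRST sets are disjoint and neither alternative is nullable — no conflict.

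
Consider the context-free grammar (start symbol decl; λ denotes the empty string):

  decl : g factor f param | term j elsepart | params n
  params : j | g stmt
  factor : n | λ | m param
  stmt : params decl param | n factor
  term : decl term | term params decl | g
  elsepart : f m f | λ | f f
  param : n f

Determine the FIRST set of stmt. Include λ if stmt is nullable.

{ g, j, n }

From stmt : params decl param: add FIRST(params) = { g, j }.
stmt : n factor contributes {n}.
Union: FIRST(stmt) = { g, j, n }.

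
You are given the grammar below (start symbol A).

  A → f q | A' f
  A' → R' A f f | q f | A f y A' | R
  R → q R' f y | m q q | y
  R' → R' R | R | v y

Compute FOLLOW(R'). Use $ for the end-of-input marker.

{ f, m, q, v, y }

In A' → R' A f f: add FIRST(A f f) = { f, m, q, v, y }.
In R → q R' f y: add FIRST(f y) = { f }.
In R' → R' R: add FIRST(R) = { m, q, y }.
Union: FOLLOW(R') = { f, m, q, v, y }.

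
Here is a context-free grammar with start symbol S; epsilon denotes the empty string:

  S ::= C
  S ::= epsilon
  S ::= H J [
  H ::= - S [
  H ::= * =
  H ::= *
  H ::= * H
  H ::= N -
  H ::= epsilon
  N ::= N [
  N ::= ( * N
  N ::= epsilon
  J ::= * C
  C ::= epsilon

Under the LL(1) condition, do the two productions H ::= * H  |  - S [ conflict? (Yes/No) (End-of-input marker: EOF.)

No

FIRST(* H) = { * } and FIRST(- S [) = { - }.
The FIRST sets are disjoint and neither alternative is nullable — no conflict.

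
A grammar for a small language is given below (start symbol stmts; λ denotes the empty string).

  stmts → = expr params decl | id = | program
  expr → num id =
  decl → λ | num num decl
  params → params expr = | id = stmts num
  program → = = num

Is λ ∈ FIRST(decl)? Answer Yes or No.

Yes

decl has an λ-production, so decl ⇒ λ.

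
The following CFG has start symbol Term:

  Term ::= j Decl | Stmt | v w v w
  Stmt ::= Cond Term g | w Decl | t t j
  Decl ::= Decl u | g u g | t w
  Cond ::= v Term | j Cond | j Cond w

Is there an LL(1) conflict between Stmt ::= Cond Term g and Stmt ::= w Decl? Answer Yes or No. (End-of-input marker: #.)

No

FIRST(Cond Term g) = { j, v } and FIRST(w Decl) = { w }.
The FIRST sets are disjoint and neither alternative is nullable — no conflict.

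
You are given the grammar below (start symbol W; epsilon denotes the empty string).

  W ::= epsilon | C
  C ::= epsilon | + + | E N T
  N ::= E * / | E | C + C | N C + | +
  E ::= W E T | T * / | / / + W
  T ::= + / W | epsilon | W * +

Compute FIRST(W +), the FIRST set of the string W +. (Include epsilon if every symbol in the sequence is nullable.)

{ *, +, / }

Add FIRST(W)\{epsilon} = { *, +, / }; W is nullable, continue.
+ is a terminal; add {+} and stop.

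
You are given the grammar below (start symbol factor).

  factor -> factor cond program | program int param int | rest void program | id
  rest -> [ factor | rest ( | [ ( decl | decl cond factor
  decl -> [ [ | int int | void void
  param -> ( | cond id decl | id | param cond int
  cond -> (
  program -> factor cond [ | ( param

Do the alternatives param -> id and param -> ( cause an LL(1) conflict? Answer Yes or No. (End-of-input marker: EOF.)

FIRST(id) = { id } and FIRST(() = { ( }.
The FIRST sets are disjoint and neither alternative is nullable — no conflict.

No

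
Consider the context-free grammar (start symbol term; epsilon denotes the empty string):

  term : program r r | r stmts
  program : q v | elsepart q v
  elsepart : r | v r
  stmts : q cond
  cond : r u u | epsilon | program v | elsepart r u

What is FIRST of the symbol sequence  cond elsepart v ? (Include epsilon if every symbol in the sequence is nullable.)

{ q, r, v }

Add FIRST(cond)\{epsilon} = { q, r, v }; cond is nullable, continue.
Add FIRST(elsepart) = { r, v }; elsepart is not nullable, stop.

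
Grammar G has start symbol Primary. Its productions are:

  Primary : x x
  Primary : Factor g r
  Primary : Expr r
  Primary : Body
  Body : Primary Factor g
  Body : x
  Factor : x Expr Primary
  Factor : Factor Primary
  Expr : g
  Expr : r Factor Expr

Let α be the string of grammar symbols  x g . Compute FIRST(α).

x is a terminal; add {x} and stop.

{ x }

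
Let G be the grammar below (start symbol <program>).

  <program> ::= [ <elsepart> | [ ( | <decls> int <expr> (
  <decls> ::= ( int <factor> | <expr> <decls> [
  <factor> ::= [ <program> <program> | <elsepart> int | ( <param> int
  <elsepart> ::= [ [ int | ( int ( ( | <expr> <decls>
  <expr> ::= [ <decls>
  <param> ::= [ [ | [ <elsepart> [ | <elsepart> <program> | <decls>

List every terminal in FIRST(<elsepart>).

<elsepart> ::= [ [ int contributes {[}.
<elsepart> ::= ( int ( ( contributes {(}.
From <elsepart> ::= <expr> <decls>: add FIRST(<expr>) = { [ }.
Union: FIRST(<elsepart>) = { (, [ }.

{ (, [ }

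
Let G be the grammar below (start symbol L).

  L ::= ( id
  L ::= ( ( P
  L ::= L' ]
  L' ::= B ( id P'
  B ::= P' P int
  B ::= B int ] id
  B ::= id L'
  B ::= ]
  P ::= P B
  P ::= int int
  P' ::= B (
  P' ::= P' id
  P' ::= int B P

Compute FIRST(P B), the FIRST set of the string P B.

{ int }

Add FIRST(P) = { int }; P is not nullable, stop.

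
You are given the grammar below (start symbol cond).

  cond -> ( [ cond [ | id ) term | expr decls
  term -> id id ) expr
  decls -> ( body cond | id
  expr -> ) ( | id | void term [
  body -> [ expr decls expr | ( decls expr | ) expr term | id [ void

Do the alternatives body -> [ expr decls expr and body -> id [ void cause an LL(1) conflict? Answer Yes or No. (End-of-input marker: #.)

No

FIRST([ expr decls expr) = { [ } and FIRST(id [ void) = { id }.
The FIRST sets are disjoint and neither alternative is nullable — no conflict.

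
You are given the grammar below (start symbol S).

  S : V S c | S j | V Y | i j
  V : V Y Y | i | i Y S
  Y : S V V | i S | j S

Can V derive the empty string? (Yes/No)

No

No nonterminal in this grammar is nullable.
No production of V has an RHS whose symbols are all nullable, so V is not nullable.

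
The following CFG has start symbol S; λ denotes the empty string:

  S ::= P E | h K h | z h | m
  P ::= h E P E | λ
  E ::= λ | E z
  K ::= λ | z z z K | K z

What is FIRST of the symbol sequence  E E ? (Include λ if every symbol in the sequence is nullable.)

Add FIRST(E)\{λ} = { z }; E is nullable, continue.
Add FIRST(E)\{λ} = { z }; E is nullable, continue.
Every symbol is nullable, so include λ.

{ z, λ }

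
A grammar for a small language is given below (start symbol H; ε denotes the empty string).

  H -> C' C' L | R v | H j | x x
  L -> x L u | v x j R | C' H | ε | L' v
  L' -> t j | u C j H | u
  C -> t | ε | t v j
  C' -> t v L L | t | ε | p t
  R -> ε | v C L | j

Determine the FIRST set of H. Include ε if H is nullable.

{ j, p, t, u, v, x, ε }

From H -> C' C' L: C', C', L nullable, take FIRST(C') ∪ FIRST(C') ∪ FIRST(L) = { j, p, t, u, v, x }; also ε since the whole RHS is nullable.
From H -> R v: R nullable, take FIRST(R) ∪ {v} = { j, v }.
From H -> H j: H nullable, take FIRST(H) ∪ {j} = { j, p, t, u, v, x }.
H -> x x contributes {x}.
Union: FIRST(H) = { j, p, t, u, v, x, ε }.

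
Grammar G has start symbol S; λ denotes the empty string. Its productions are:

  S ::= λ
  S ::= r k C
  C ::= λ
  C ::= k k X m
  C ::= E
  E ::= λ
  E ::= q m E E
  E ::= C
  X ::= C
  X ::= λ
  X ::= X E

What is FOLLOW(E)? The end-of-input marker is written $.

{ $, k, m, q }

In C ::= E: E is at the end, add FOLLOW(C) = { $, k, m, q }.
In E ::= q m E E: add FIRST(E)\{λ} = { k, q }.
  Since E is nullable, also add FOLLOW(E) = { $, k, m, q }.
In E ::= q m E E: E is at the end, add FOLLOW(E) = { $, k, m, q }.
In X ::= X E: E is at the end, add FOLLOW(X) = { k, m, q }.
Union: FOLLOW(E) = { $, k, m, q }.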